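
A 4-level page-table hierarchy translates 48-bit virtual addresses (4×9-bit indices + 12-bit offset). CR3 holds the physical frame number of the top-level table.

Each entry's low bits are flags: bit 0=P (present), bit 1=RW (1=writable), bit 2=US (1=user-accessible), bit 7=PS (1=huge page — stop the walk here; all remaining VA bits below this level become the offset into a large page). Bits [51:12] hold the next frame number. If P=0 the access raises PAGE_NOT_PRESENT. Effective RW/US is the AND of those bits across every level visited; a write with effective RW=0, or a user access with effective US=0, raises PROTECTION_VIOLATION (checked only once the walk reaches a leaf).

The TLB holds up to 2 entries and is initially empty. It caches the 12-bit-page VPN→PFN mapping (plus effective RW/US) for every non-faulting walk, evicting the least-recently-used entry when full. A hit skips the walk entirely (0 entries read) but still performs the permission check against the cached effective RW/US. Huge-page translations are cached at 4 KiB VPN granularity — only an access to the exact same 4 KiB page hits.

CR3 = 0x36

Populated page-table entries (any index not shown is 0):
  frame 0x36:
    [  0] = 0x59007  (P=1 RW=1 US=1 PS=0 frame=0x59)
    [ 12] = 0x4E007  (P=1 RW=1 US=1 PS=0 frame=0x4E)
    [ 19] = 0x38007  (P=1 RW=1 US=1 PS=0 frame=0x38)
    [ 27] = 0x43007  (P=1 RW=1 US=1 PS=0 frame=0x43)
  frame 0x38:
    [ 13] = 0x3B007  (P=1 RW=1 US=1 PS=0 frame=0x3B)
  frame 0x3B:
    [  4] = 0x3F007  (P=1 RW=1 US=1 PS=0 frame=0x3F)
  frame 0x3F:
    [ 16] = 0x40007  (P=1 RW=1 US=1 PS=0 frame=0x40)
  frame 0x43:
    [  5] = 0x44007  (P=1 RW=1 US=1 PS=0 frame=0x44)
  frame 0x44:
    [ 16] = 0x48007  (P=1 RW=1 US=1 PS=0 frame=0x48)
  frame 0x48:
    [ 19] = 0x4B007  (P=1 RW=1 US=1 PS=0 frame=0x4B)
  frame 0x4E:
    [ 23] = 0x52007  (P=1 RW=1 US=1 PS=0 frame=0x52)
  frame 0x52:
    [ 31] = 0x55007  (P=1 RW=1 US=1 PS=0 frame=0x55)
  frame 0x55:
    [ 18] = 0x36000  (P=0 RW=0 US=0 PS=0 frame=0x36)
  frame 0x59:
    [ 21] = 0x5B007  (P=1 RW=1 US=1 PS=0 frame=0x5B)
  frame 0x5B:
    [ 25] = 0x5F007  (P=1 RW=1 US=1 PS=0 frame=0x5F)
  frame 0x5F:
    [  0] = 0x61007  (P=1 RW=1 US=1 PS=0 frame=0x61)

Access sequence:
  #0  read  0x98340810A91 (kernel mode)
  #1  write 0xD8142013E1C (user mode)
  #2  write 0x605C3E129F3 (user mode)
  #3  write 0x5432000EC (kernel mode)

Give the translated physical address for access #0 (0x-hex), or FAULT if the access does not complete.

Per-access translation:
#0 VA=0x98340810A91 (r,kernel):
  lvl0: tbl 0x36, slot 19 ⇒ 0x38007 (P1/RW1/US1/PS0)
  lvl1: tbl 0x38, slot 13 ⇒ 0x3B007 (P1/RW1/US1/PS0)
  lvl2: tbl 0x3B, slot 4 ⇒ 0x3F007 (P1/RW1/US1/PS0)
  lvl3: tbl 0x3F, slot 16 ⇒ 0x40007 (P1/RW1/US1/PS0)
  ⇒ phys 0x40A91  [4 reads]
#1 VA=0xD8142013E1C (w,user):
  lvl0: tbl 0x36, slot 27 ⇒ 0x43007 (P1/RW1/US1/PS0)
  lvl1: tbl 0x43, slot 5 ⇒ 0x44007 (P1/RW1/US1/PS0)
  lvl2: tbl 0x44, slot 16 ⇒ 0x48007 (P1/RW1/US1/PS0)
  lvl3: tbl 0x48, slot 19 ⇒ 0x4B007 (P1/RW1/US1/PS0)
  ⇒ phys 0x4BE1C  [4 reads]
#2 VA=0x605C3E129F3 (w,user):
  lvl0: tbl 0x36, slot 12 ⇒ 0x4E007 (P1/RW1/US1/PS0)
  lvl1: tbl 0x4E, slot 23 ⇒ 0x52007 (P1/RW1/US1/PS0)
  lvl2: tbl 0x52, slot 31 ⇒ 0x55007 (P1/RW1/US1/PS0)
  lvl3: tbl 0x55, slot 18 ⇒ 0x36000 (P0/RW0/US0/PS0)
  → PAGE_NOT_PRESENT  (4 entries read)
#3 VA=0x5432000EC (w,kernel):
  lvl0: tbl 0x36, slot 0 ⇒ 0x59007 (P1/RW1/US1/PS0)
  lvl1: tbl 0x59, slot 21 ⇒ 0x5B007 (P1/RW1/US1/PS0)
  lvl2: tbl 0x5B, slot 25 ⇒ 0x5F007 (P1/RW1/US1/PS0)
  lvl3: tbl 0x5F, slot 0 ⇒ 0x61007 (P1/RW1/US1/PS0)
  ⇒ phys 0x610EC  [4 reads]

Access #0 PA: 0x40A91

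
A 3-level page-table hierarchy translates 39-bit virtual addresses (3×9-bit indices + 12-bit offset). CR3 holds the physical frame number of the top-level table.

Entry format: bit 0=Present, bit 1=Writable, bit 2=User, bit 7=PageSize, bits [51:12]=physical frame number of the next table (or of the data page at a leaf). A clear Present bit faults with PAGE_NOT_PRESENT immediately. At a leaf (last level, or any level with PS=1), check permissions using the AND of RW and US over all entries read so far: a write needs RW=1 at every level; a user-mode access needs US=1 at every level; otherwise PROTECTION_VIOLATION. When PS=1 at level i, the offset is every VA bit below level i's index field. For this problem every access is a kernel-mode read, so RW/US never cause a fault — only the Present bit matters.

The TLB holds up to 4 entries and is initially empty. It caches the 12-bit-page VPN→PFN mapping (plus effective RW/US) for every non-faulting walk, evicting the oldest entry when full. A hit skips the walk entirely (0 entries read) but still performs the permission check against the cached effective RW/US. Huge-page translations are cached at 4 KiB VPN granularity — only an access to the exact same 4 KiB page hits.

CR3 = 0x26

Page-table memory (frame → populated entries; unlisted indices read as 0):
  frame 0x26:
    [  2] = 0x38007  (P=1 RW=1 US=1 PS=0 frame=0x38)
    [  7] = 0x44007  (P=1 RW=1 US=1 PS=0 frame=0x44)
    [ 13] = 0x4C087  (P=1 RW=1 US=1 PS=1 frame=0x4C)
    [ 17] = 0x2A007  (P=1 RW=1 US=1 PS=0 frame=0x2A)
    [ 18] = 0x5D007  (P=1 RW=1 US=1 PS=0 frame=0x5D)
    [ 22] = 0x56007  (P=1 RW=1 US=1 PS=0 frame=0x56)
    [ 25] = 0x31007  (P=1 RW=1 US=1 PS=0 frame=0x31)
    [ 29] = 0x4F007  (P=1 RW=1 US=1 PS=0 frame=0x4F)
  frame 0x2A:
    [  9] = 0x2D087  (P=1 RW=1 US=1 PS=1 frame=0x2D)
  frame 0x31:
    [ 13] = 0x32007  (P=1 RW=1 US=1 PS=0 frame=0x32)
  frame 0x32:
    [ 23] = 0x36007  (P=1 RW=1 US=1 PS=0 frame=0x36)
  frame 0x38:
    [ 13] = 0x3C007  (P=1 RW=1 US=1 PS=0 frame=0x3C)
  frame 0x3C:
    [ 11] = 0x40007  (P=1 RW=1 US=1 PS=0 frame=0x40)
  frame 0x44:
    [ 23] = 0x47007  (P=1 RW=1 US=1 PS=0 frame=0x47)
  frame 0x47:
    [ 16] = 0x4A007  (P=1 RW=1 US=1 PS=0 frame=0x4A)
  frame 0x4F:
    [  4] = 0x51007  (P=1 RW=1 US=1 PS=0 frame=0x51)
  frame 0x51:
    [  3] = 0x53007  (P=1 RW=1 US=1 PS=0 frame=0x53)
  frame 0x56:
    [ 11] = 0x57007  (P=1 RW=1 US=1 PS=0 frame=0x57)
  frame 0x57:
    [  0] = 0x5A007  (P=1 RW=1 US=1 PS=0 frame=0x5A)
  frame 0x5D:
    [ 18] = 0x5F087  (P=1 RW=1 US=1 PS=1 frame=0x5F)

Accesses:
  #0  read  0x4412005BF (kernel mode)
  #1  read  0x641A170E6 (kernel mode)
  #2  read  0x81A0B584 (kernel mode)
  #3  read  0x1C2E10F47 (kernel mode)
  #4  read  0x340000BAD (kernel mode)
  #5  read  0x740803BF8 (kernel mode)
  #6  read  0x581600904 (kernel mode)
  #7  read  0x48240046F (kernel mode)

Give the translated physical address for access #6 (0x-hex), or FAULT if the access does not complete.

Walk each access:
#0 VA=0x4412005BF (r,kernel):
  [0] read 0x26 idx=17: raw=0x2A007 flags P=1 W=1 U=1 S=0
  [1] read 0x2A idx=9: raw=0x2D087 flags P=1 W=1 U=1 S=1
  ✓ 0x2D5BF (huge @L1)  — 2 lookups
#1 VA=0x641A170E6 (r,kernel):
  [0] read 0x26 idx=25: raw=0x31007 flags P=1 W=1 U=1 S=0
  [1] read 0x31 idx=13: raw=0x32007 flags P=1 W=1 U=1 S=0
  [2] read 0x32 idx=23: raw=0x36007 flags P=1 W=1 U=1 S=0
  ✓ 0x360E6  — 3 lookups
#2 VA=0x81A0B584 (r,kernel):
  [0] read 0x26 idx=2: raw=0x38007 flags P=1 W=1 U=1 S=0
  [1] read 0x38 idx=13: raw=0x3C007 flags P=1 W=1 U=1 S=0
  [2] read 0x3C idx=11: raw=0x40007 flags P=1 W=1 U=1 S=0
  ✓ 0x40584  — 3 lookups
#3 VA=0x1C2E10F47 (r,kernel):
  [0] read 0x26 idx=7: raw=0x44007 flags P=1 W=1 U=1 S=0
  [1] read 0x44 idx=23: raw=0x47007 flags P=1 W=1 U=1 S=0
  [2] read 0x47 idx=16: raw=0x4A007 flags P=1 W=1 U=1 S=0
  ✓ 0x4AF47  — 3 lookups
#4 VA=0x340000BAD (r,kernel):
  [0] read 0x26 idx=13: raw=0x4C087 flags P=1 W=1 U=1 S=1
  ✓ 0x4CBAD (huge @L0)  — 1 lookups
#5 VA=0x740803BF8 (r,kernel):
  [0] read 0x26 idx=29: raw=0x4F007 flags P=1 W=1 U=1 S=0
  [1] read 0x4F idx=4: raw=0x51007 flags P=1 W=1 U=1 S=0
  [2] read 0x51 idx=3: raw=0x53007 flags P=1 W=1 U=1 S=0
  ✓ 0x53BF8  — 3 lookups
#6 VA=0x581600904 (r,kernel):
  [0] read 0x26 idx=22: raw=0x56007 flags P=1 W=1 U=1 S=0
  [1] read 0x56 idx=11: raw=0x57007 flags P=1 W=1 U=1 S=0
  [2] read 0x57 idx=0: raw=0x5A007 flags P=1 W=1 U=1 S=0
  ✓ 0x5A904  — 3 lookups
#7 VA=0x48240046F (r,kernel):
  [0] read 0x26 idx=18: raw=0x5D007 flags P=1 W=1 U=1 S=0
  [1] read 0x5D idx=18: raw=0x5F087 flags P=1 W=1 U=1 S=1
  ✓ 0x5F46F (huge @L1)  — 2 lookups

Access #6 PA: 0x5A904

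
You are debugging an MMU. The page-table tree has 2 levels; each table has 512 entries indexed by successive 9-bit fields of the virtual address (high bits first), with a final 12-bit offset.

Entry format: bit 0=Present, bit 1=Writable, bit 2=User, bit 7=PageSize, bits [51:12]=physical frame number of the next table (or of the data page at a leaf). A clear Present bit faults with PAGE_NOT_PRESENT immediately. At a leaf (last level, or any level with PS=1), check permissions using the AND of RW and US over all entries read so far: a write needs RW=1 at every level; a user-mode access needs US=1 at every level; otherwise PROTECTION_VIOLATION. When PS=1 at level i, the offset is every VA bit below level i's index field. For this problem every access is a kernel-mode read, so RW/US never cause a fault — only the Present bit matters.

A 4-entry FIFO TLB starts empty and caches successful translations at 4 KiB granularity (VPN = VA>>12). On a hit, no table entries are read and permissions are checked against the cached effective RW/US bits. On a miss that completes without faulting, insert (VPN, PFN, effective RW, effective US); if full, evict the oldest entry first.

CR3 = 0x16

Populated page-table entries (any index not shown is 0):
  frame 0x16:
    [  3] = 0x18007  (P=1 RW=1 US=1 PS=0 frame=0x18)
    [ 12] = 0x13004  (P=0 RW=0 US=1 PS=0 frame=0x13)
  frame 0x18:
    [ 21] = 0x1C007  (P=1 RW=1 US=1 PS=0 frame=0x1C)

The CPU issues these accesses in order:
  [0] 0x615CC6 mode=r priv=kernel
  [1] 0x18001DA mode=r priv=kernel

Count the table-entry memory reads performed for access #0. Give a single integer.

Walk each access:
#0 VA=0x615CC6 (r,kernel):
  [0] read 0x16 idx=3: raw=0x18007 flags P=1 W=1 U=1 S=0
  [1] read 0x18 idx=21: raw=0x1C007 flags P=1 W=1 U=1 S=0
  → PA=0x1CCC6  (2 entries read)
#1 VA=0x18001DA (r,kernel):
  [0] read 0x16 idx=12: raw=0x13004 flags P=0 W=0 U=1 S=0
  ✗ PAGE_NOT_PRESENT  [1 reads]

Entries read for #0: 2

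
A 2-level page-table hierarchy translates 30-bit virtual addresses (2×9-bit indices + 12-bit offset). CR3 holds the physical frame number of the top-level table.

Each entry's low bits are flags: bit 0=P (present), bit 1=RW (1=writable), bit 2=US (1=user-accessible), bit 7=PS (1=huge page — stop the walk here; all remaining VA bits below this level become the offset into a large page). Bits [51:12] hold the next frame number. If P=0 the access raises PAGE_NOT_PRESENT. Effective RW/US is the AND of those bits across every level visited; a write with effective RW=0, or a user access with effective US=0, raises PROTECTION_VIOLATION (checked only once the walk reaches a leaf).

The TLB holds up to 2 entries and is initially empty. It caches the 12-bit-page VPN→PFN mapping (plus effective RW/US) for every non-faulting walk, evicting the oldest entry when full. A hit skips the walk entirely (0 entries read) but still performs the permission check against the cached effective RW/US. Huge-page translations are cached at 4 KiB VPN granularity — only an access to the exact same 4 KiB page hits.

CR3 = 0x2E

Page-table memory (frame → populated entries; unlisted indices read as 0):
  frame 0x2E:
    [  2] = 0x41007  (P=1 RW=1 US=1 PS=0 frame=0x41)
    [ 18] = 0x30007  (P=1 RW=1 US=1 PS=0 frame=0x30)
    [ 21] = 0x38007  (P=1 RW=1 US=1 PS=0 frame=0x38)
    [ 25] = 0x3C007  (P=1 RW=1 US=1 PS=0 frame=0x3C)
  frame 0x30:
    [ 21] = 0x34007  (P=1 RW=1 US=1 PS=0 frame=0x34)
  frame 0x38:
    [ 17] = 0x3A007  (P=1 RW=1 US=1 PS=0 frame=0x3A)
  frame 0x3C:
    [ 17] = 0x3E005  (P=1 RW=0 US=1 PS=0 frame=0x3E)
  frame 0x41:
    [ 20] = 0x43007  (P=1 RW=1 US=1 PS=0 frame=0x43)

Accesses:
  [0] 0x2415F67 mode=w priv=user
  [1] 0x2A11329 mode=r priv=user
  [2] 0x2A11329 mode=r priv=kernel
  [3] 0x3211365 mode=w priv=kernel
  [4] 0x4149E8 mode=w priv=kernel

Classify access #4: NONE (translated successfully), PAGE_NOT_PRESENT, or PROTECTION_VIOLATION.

Per-access translation:
#0 VA=0x2415F67 (w,user):
  lvl0: tbl 0x2E, slot 18 ⇒ 0x30007 (P1/RW1/US1/PS0)
  lvl1: tbl 0x30, slot 21 ⇒ 0x34007 (P1/RW1/US1/PS0)
  → PA=0x34F67  (2 entries read)
#1 VA=0x2A11329 (r,user):
  lvl0: tbl 0x2E, slot 21 ⇒ 0x38007 (P1/RW1/US1/PS0)
  lvl1: tbl 0x38, slot 17 ⇒ 0x3A007 (P1/RW1/US1/PS0)
  → PA=0x3A329  (2 entries read)
#2 VA=0x2A11329 (r,kernel):
  TLB hit vpn=0x2A11 → PA=0x3A329
#3 VA=0x3211365 (w,kernel):
  lvl0: tbl 0x2E, slot 25 ⇒ 0x3C007 (P1/RW1/US1/PS0)
  lvl1: tbl 0x3C, slot 17 ⇒ 0x3E005 (P1/RW0/US1/PS0)
  ✗ PROTECTION_VIOLATION  [2 reads]
#4 VA=0x4149E8 (w,kernel):
  lvl0: tbl 0x2E, slot 2 ⇒ 0x41007 (P1/RW1/US1/PS0)
  lvl1: tbl 0x41, slot 20 ⇒ 0x43007 (P1/RW1/US1/PS0)
  → PA=0x439E8  (2 entries read)

Access #4 fault: NONE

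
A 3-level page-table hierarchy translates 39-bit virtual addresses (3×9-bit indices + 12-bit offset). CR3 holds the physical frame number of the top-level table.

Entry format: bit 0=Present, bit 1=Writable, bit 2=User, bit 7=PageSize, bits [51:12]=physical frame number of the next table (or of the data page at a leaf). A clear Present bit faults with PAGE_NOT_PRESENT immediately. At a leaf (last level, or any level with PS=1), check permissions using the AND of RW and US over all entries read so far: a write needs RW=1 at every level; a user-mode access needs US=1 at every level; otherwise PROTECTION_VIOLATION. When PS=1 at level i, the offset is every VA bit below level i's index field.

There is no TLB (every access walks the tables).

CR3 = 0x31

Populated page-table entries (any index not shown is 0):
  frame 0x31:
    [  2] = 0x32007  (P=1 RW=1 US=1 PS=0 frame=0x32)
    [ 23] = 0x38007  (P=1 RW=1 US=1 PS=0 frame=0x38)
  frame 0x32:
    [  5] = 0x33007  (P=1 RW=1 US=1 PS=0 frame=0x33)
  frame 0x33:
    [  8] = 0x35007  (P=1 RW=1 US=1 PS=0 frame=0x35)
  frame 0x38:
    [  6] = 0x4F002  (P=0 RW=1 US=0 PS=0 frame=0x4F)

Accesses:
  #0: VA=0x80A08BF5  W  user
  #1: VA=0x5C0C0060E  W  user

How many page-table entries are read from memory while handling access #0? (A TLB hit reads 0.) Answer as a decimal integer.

Trace:
#0 VA=0x80A08BF5 (w,user):
  lvl0: tbl 0x31, slot 2 ⇒ 0x32007 (P1/RW1/US1/PS0)
  lvl1: tbl 0x32, slot 5 ⇒ 0x33007 (P1/RW1/US1/PS0)
  lvl2: tbl 0x33, slot 8 ⇒ 0x35007 (P1/RW1/US1/PS0)
  ⇒ phys 0x35BF5  [3 reads]
#1 VA=0x5C0C0060E (w,user):
  lvl0: tbl 0x31, slot 23 ⇒ 0x38007 (P1/RW1/US1/PS0)
  lvl1: tbl 0x38, slot 6 ⇒ 0x4F002 (P0/RW1/US0/PS0)
  ✗ PAGE_NOT_PRESENT  [2 reads]

Entries read for #0: 3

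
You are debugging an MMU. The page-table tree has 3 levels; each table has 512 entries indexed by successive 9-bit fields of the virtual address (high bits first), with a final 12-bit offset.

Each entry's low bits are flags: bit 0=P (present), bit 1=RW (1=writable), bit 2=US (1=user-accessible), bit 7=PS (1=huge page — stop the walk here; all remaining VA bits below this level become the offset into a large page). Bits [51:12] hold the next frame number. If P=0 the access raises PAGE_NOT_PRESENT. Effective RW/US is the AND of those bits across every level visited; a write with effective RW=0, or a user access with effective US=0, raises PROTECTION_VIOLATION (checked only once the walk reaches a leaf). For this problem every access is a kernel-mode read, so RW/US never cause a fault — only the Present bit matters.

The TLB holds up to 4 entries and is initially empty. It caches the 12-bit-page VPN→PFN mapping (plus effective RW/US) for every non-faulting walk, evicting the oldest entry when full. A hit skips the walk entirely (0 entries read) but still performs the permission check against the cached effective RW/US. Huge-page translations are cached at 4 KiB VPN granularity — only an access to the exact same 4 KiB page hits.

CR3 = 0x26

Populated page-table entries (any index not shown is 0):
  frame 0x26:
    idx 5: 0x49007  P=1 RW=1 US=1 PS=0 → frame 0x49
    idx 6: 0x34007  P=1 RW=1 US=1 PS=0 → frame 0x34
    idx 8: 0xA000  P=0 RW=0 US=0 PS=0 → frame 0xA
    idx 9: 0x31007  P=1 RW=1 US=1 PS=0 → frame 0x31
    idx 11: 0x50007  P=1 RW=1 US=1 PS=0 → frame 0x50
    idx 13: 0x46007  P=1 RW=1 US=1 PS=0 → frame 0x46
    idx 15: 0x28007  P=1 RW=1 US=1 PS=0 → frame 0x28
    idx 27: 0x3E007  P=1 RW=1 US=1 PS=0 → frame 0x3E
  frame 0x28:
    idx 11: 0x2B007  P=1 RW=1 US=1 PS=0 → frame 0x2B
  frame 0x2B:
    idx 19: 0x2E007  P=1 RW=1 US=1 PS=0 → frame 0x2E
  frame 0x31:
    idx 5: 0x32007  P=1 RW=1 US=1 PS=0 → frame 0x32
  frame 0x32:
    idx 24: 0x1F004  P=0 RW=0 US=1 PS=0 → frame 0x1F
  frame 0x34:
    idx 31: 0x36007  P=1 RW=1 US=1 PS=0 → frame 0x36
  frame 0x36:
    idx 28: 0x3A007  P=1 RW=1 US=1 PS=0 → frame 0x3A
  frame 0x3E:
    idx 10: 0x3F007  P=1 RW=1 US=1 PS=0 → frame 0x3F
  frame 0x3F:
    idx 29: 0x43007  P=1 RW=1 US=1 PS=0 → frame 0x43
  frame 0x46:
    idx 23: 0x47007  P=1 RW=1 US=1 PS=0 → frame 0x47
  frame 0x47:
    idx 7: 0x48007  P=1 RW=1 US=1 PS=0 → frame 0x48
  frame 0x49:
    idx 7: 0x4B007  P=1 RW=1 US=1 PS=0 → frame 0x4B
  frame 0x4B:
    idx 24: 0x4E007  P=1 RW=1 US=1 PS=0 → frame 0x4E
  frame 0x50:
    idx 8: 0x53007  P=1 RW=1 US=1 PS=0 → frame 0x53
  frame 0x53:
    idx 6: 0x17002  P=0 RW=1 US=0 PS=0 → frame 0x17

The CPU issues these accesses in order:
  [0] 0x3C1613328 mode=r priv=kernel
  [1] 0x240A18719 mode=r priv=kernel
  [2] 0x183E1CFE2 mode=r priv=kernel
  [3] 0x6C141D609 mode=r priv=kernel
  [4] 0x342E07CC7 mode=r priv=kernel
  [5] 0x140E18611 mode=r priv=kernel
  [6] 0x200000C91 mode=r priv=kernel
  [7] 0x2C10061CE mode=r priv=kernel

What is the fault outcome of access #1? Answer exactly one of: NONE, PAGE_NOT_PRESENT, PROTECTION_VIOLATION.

Trace:
#0 VA=0x3C1613328 (r,kernel):
  [0] read 0x26 idx=15: raw=0x28007 flags P=1 W=1 U=1 S=0
  [1] read 0x28 idx=11: raw=0x2B007 flags P=1 W=1 U=1 S=0
  [2] read 0x2B idx=19: raw=0x2E007 flags P=1 W=1 U=1 S=0
  ⇒ phys 0x2E328  [3 reads]
#1 VA=0x240A18719 (r,kernel):
  [0] read 0x26 idx=9: raw=0x31007 flags P=1 W=1 U=1 S=0
  [1] read 0x31 idx=5: raw=0x32007 flags P=1 W=1 U=1 S=0
  [2] read 0x32 idx=24: raw=0x1F004 flags P=0 W=0 U=1 S=0
  → PAGE_NOT_PRESENT  (3 entries read)
#2 VA=0x183E1CFE2 (r,kernel):
  [0] read 0x26 idx=6: raw=0x34007 flags P=1 W=1 U=1 S=0
  [1] read 0x34 idx=31: raw=0x36007 flags P=1 W=1 U=1 S=0
  [2] read 0x36 idx=28: raw=0x3A007 flags P=1 W=1 U=1 S=0
  ⇒ phys 0x3AFE2  [3 reads]
#3 VA=0x6C141D609 (r,kernel):
  [0] read 0x26 idx=27: raw=0x3E007 flags P=1 W=1 U=1 S=0
  [1] read 0x3E idx=10: raw=0x3F007 flags P=1 W=1 U=1 S=0
  [2] read 0x3F idx=29: raw=0x43007 flags P=1 W=1 U=1 S=0
  ⇒ phys 0x43609  [3 reads]
#4 VA=0x342E07CC7 (r,kernel):
  [0] read 0x26 idx=13: raw=0x46007 flags P=1 W=1 U=1 S=0
  [1] read 0x46 idx=23: raw=0x47007 flags P=1 W=1 U=1 S=0
  [2] read 0x47 idx=7: raw=0x48007 flags P=1 W=1 U=1 S=0
  ⇒ phys 0x48CC7  [3 reads]
#5 VA=0x140E18611 (r,kernel):
  [0] read 0x26 idx=5: raw=0x49007 flags P=1 W=1 U=1 S=0
  [1] read 0x49 idx=7: raw=0x4B007 flags P=1 W=1 U=1 S=0
  [2] read 0x4B idx=24: raw=0x4E007 flags P=1 W=1 U=1 S=0
  ⇒ phys 0x4E611  [3 reads]
#6 VA=0x200000C91 (r,kernel):
  [0] read 0x26 idx=8: raw=0xA000 flags P=0 W=0 U=0 S=0
  → PAGE_NOT_PRESENT  (1 entries read)
#7 VA=0x2C10061CE (r,kernel):
  [0] read 0x26 idx=11: raw=0x50007 flags P=1 W=1 U=1 S=0
  [1] read 0x50 idx=8: raw=0x53007 flags P=1 W=1 U=1 S=0
  [2] read 0x53 idx=6: raw=0x17002 flags P=0 W=1 U=0 S=0
  → PAGE_NOT_PRESENT  (3 entries read)

Access #1 fault: PAGE_NOT_PRESENT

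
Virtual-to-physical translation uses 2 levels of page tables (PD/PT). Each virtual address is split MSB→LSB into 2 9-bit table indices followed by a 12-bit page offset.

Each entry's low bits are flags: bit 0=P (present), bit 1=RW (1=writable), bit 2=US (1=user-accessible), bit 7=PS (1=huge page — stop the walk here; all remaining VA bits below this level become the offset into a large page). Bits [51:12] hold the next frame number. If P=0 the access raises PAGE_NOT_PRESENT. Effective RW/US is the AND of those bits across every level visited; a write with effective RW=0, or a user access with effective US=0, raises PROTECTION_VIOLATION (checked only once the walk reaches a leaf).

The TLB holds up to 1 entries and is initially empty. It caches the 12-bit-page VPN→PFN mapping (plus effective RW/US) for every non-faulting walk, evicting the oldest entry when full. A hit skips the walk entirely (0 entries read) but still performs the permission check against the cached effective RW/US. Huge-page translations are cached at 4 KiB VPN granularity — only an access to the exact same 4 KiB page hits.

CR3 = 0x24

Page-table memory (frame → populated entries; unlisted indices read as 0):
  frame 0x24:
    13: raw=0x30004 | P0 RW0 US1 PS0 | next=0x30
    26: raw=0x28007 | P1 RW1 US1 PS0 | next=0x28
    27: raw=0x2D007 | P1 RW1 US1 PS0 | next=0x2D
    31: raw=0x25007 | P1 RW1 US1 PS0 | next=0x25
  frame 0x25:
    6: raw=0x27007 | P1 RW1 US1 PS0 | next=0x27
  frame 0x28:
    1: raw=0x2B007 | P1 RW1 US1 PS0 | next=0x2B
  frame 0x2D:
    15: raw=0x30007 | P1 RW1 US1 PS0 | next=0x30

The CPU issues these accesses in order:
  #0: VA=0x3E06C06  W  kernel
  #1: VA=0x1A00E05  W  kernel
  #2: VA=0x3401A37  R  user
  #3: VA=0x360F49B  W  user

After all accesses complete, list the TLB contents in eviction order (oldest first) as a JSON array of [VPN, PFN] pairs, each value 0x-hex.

Walk each access:
#0 VA=0x3E06C06 (w,kernel):
  [0] read 0x24 idx=31: raw=0x25007 flags P=1 W=1 U=1 S=0
  [1] read 0x25 idx=6: raw=0x27007 flags P=1 W=1 U=1 S=0
  ⇒ phys 0x27C06  [2 reads]
#1 VA=0x1A00E05 (w,kernel):
  [0] read 0x24 idx=13: raw=0x30004 flags P=0 W=0 U=1 S=0
  ⇒ fault: PAGE_NOT_PRESENT  — 1 lookups
#2 VA=0x3401A37 (r,user):
  [0] read 0x24 idx=26: raw=0x28007 flags P=1 W=1 U=1 S=0
  [1] read 0x28 idx=1: raw=0x2B007 flags P=1 W=1 U=1 S=0
  ⇒ phys 0x2BA37  [2 reads]
#3 VA=0x360F49B (w,user):
  [0] read 0x24 idx=27: raw=0x2D007 flags P=1 W=1 U=1 S=0
  [1] read 0x2D idx=15: raw=0x30007 flags P=1 W=1 U=1 S=0
  ⇒ phys 0x3049B  [2 reads]

TLB: [["0x360F", "0x30"]]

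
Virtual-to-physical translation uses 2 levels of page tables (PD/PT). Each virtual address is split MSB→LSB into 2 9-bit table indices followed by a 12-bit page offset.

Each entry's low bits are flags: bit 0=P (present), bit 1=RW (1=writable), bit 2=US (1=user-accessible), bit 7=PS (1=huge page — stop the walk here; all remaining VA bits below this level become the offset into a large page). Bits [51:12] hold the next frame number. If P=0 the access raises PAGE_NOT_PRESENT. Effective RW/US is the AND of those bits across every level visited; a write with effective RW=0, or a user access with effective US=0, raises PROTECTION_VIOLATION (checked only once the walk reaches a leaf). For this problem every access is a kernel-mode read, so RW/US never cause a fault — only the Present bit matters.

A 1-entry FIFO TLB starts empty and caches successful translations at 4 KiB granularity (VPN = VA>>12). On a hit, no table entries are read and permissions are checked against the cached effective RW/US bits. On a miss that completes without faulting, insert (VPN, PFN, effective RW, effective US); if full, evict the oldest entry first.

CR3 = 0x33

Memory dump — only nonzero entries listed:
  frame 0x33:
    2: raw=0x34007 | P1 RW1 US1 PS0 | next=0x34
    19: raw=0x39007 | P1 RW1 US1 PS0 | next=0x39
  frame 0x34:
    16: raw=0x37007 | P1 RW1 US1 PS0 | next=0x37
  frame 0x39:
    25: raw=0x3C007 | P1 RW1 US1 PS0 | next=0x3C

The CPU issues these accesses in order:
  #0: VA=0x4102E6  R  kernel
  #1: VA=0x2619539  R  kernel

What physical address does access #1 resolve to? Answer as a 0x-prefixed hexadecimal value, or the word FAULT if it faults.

Walk each access:
#0 VA=0x4102E6 (r,kernel):
  L0 @0x33[2] → 0x34007  P=1,RW=1,US=1,PS=0
  L1 @0x34[16] → 0x37007  P=1,RW=1,US=1,PS=0
  → PA=0x372E6  (2 entries read)
#1 VA=0x2619539 (r,kernel):
  L0 @0x33[19] → 0x39007  P=1,RW=1,US=1,PS=0
  L1 @0x39[25] → 0x3C007  P=1,RW=1,US=1,PS=0
  → PA=0x3C539  (2 entries read)

Access #1 PA: 0x3C539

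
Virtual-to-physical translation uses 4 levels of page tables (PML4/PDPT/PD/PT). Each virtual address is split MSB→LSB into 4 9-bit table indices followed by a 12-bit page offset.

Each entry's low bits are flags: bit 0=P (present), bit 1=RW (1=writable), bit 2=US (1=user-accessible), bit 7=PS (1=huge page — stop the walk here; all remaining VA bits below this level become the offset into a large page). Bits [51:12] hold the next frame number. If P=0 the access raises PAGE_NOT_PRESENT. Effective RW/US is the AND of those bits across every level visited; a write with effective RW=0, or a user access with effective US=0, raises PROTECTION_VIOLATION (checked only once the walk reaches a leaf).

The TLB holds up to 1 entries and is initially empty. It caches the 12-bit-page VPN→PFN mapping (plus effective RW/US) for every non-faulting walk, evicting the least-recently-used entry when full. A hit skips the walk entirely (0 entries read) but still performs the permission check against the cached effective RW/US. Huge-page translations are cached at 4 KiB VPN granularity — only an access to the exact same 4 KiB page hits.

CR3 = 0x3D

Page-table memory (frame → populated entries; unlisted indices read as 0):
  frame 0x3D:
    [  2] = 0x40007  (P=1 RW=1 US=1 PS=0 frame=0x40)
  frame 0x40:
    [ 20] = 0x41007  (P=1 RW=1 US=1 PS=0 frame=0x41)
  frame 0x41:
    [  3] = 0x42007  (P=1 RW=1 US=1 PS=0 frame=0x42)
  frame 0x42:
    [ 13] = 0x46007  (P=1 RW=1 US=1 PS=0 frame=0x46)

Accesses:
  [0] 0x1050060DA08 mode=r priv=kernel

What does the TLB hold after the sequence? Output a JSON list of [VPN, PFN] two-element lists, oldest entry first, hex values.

Walk each access:
#0 VA=0x1050060DA08 (r,kernel):
  L0 @0x3D[2] → 0x40007  P=1,RW=1,US=1,PS=0
  L1 @0x40[20] → 0x41007  P=1,RW=1,US=1,PS=0
  L2 @0x41[3] → 0x42007  P=1,RW=1,US=1,PS=0
  L3 @0x42[13] → 0x46007  P=1,RW=1,US=1,PS=0
  ⇒ phys 0x46A08  [4 reads]

TLB: [["0x1050060D", "0x46"]]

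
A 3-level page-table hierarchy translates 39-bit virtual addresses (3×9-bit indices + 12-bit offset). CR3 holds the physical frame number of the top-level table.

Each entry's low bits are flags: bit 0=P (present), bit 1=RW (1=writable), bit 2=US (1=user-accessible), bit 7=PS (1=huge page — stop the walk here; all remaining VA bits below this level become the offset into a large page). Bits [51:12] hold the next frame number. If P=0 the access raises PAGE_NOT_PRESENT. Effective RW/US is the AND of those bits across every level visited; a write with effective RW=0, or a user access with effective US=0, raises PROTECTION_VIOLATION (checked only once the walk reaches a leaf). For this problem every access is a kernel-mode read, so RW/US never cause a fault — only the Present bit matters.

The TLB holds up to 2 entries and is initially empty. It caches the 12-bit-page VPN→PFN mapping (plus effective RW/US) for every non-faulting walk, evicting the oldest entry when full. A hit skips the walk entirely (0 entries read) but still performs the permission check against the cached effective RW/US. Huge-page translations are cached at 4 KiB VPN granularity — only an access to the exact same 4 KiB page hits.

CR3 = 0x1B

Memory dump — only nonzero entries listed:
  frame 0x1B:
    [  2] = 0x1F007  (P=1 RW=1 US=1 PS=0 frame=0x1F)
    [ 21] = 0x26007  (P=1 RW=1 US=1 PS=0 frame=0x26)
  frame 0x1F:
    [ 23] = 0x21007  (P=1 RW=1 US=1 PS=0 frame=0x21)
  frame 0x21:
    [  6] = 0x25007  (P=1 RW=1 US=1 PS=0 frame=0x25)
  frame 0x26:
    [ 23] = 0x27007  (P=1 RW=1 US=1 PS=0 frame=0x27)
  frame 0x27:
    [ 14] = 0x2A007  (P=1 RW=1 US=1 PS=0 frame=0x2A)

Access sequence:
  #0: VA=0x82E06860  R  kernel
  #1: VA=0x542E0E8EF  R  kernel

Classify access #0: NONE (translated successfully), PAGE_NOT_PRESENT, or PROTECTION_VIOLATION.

Trace:
#0 VA=0x82E06860 (r,kernel):
  [0] read 0x1B idx=2: raw=0x1F007 flags P=1 W=1 U=1 S=0
  [1] read 0x1F idx=23: raw=0x21007 flags P=1 W=1 U=1 S=0
  [2] read 0x21 idx=6: raw=0x25007 flags P=1 W=1 U=1 S=0
  ⇒ phys 0x25860  [3 reads]
#1 VA=0x542E0E8EF (r,kernel):
  [0] read 0x1B idx=21: raw=0x26007 flags P=1 W=1 U=1 S=0
  [1] read 0x26 idx=23: raw=0x27007 flags P=1 W=1 U=1 S=0
  [2] read 0x27 idx=14: raw=0x2A007 flags P=1 W=1 U=1 S=0
  ⇒ phys 0x2A8EF  [3 reads]

Access #0 fault: NONE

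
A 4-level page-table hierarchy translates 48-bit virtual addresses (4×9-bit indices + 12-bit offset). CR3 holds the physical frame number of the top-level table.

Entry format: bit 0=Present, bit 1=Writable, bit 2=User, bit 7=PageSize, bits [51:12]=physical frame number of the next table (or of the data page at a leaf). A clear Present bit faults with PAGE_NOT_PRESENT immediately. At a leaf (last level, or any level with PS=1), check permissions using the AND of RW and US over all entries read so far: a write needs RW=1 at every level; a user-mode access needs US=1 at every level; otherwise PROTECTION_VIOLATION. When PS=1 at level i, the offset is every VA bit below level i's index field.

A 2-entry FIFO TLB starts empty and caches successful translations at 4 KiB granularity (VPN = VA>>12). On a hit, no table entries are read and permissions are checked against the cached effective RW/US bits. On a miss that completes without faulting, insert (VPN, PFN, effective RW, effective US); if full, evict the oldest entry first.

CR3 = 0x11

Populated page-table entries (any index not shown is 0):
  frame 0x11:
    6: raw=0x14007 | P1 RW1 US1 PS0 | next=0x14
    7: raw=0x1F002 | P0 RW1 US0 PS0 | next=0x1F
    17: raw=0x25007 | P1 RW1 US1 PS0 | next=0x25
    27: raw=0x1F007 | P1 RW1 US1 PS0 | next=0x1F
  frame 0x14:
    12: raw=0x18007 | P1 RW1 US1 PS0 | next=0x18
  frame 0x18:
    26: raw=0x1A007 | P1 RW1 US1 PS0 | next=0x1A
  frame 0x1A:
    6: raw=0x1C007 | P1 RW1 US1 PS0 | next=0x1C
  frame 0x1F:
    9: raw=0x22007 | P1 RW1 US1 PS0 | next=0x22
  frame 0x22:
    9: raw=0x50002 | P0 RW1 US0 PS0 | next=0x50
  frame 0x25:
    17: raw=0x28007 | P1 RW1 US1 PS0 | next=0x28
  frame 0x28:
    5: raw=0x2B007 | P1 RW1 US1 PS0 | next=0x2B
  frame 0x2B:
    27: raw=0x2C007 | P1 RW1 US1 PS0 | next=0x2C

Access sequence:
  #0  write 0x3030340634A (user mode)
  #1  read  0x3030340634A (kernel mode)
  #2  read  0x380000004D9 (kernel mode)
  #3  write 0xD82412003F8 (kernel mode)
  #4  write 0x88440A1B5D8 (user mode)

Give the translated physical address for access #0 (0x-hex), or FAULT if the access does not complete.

Trace:
#0 VA=0x3030340634A (w,user):
  L0: frame=0x11 idx=6 entry=0x14007 [P=1 RW=1 US=1 PS=0]
  L1: frame=0x14 idx=12 entry=0x18007 [P=1 RW=1 US=1 PS=0]
  L2: frame=0x18 idx=26 entry=0x1A007 [P=1 RW=1 US=1 PS=0]
  L3: frame=0x1A idx=6 entry=0x1C007 [P=1 RW=1 US=1 PS=0]
  ⇒ phys 0x1C34A  [4 reads]
#1 VA=0x3030340634A (r,kernel):
  TLB hit vpn=0x30303406 → PA=0x1C34A
#2 VA=0x380000004D9 (r,kernel):
  L0: frame=0x11 idx=7 entry=0x1F002 [P=0 RW=1 US=0 PS=0]
  ⇒ fault: PAGE_NOT_PRESENT  — 1 lookups
#3 VA=0xD82412003F8 (w,kernel):
  L0: frame=0x11 idx=27 entry=0x1F007 [P=1 RW=1 US=1 PS=0]
  L1: frame=0x1F idx=9 entry=0x22007 [P=1 RW=1 US=1 PS=0]
  L2: frame=0x22 idx=9 entry=0x50002 [P=0 RW=1 US=0 PS=0]
  ⇒ fault: PAGE_NOT_PRESENT  — 3 lookups
#4 VA=0x88440A1B5D8 (w,user):
  L0: frame=0x11 idx=17 entry=0x25007 [P=1 RW=1 US=1 PS=0]
  L1: frame=0x25 idx=17 entry=0x28007 [P=1 RW=1 US=1 PS=0]
  L2: frame=0x28 idx=5 entry=0x2B007 [P=1 RW=1 US=1 PS=0]
  L3: frame=0x2B idx=27 entry=0x2C007 [P=1 RW=1 US=1 PS=0]
  ⇒ phys 0x2C5D8  [4 reads]

Access #0 PA: 0x1C34A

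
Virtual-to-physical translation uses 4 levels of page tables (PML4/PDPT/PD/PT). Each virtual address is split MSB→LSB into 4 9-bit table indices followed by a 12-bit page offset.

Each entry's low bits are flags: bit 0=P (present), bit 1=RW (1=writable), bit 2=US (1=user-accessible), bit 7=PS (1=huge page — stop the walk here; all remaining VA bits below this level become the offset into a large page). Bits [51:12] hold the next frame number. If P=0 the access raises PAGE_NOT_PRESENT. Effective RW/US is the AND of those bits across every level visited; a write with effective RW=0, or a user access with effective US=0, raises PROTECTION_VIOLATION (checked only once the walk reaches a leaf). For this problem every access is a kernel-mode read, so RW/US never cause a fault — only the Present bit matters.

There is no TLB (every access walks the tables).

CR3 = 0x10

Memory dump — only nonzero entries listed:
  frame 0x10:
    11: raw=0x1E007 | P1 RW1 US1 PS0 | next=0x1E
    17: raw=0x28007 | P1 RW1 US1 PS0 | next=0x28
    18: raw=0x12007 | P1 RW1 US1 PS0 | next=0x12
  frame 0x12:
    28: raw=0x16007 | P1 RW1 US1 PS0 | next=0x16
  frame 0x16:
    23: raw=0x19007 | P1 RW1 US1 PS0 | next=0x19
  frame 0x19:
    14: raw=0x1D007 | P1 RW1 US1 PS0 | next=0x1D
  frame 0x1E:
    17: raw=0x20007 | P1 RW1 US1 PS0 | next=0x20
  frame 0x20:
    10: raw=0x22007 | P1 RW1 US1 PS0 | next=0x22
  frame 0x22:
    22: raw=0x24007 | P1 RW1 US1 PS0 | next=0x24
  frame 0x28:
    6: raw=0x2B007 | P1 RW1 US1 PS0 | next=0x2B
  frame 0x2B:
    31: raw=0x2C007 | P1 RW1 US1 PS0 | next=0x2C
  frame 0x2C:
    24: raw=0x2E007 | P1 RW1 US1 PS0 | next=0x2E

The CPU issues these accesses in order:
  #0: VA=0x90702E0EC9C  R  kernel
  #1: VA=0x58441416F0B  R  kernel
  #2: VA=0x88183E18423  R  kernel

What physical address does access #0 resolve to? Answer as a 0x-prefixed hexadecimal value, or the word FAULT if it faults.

Walk each access:
#0 VA=0x90702E0EC9C (r,kernel):
  [0] read 0x10 idx=18: raw=0x12007 flags P=1 W=1 U=1 S=0
  [1] read 0x12 idx=28: raw=0x16007 flags P=1 W=1 U=1 S=0
  [2] read 0x16 idx=23: raw=0x19007 flags P=1 W=1 U=1 S=0
  [3] read 0x19 idx=14: raw=0x1D007 flags P=1 W=1 U=1 S=0
  ✓ 0x1DC9C  — 4 lookups
#1 VA=0x58441416F0B (r,kernel):
  [0] read 0x10 idx=11: raw=0x1E007 flags P=1 W=1 U=1 S=0
  [1] read 0x1E idx=17: raw=0x20007 flags P=1 W=1 U=1 S=0
  [2] read 0x20 idx=10: raw=0x22007 flags P=1 W=1 U=1 S=0
  [3] read 0x22 idx=22: raw=0x24007 flags P=1 W=1 U=1 S=0
  ✓ 0x24F0B  — 4 lookups
#2 VA=0x88183E18423 (r,kernel):
  [0] read 0x10 idx=17: raw=0x28007 flags P=1 W=1 U=1 S=0
  [1] read 0x28 idx=6: raw=0x2B007 flags P=1 W=1 U=1 S=0
  [2] read 0x2B idx=31: raw=0x2C007 flags P=1 W=1 U=1 S=0
  [3] read 0x2C idx=24: raw=0x2E007 flags P=1 W=1 U=1 S=0
  ✓ 0x2E423  — 4 lookups

Access #0 PA: 0x1DC9C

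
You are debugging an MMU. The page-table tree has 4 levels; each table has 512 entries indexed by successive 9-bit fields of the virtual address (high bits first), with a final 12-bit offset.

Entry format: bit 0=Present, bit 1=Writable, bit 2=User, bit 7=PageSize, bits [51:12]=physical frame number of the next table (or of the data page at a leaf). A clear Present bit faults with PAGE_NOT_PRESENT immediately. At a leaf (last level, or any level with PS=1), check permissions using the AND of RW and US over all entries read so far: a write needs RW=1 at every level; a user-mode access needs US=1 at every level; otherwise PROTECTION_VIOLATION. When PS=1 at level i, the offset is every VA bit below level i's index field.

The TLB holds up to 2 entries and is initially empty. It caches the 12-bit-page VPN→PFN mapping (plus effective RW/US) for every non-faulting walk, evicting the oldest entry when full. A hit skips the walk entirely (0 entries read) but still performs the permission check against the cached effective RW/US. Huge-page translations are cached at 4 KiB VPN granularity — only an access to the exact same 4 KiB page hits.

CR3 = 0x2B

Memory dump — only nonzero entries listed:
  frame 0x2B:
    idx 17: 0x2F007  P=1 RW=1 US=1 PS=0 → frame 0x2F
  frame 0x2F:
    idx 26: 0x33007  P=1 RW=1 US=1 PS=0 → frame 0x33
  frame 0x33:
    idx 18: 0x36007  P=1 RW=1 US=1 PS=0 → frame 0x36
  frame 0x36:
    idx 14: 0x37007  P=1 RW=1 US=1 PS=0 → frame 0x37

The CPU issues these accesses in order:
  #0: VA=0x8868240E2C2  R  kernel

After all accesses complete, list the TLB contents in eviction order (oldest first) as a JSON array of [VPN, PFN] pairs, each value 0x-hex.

Walk each access:
#0 VA=0x8868240E2C2 (r,kernel):
  L0 @0x2B[17] → 0x2F007  P=1,RW=1,US=1,PS=0
  L1 @0x2F[26] → 0x33007  P=1,RW=1,US=1,PS=0
  L2 @0x33[18] → 0x36007  P=1,RW=1,US=1,PS=0
  L3 @0x36[14] → 0x37007  P=1,RW=1,US=1,PS=0
  ✓ 0x372C2  — 4 lookups

TLB: [["0x8868240E", "0x37"]]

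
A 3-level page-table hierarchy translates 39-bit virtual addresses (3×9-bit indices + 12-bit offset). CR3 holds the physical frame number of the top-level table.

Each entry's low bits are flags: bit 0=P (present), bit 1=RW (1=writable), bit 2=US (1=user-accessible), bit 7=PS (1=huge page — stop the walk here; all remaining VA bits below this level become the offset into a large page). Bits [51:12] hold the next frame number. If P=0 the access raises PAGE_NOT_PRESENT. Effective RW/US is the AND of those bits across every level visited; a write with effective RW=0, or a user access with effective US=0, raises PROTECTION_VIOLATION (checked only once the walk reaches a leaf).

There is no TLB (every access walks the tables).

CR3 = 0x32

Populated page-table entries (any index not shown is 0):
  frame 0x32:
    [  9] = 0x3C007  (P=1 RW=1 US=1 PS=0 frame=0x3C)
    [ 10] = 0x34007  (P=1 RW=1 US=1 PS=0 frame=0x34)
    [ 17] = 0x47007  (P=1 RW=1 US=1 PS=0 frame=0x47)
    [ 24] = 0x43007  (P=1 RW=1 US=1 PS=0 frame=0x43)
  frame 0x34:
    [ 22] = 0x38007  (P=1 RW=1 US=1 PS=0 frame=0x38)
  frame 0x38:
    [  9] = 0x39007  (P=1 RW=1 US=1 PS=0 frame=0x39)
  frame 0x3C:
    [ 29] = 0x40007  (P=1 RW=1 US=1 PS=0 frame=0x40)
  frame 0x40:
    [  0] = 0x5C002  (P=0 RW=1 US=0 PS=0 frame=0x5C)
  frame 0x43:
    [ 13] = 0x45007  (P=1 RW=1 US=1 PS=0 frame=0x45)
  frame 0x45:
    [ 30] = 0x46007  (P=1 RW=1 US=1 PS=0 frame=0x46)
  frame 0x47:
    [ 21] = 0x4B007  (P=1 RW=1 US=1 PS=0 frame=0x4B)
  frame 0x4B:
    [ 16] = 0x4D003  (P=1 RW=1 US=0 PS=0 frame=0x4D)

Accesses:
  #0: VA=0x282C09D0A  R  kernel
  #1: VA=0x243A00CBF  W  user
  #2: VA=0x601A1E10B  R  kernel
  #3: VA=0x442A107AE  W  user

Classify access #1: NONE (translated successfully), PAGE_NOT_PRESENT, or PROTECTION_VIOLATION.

Walk each access:
#0 VA=0x282C09D0A (r,kernel):
  L0 @0x32[10] → 0x34007  P=1,RW=1,US=1,PS=0
  L1 @0x34[22] → 0x38007  P=1,RW=1,US=1,PS=0
  L2 @0x38[9] → 0x39007  P=1,RW=1,US=1,PS=0
  → PA=0x39D0A  (3 entries read)
#1 VA=0x243A00CBF (w,user):
  L0 @0x32[9] → 0x3C007  P=1,RW=1,US=1,PS=0
  L1 @0x3C[29] → 0x40007  P=1,RW=1,US=1,PS=0
  L2 @0x40[0] → 0x5C002  P=0,RW=1,US=0,PS=0
  ⇒ fault: PAGE_NOT_PRESENT  — 3 lookups
#2 VA=0x601A1E10B (r,kernel):
  L0 @0x32[24] → 0x43007  P=1,RW=1,US=1,PS=0
  L1 @0x43[13] → 0x45007  P=1,RW=1,US=1,PS=0
  L2 @0x45[30] → 0x46007  P=1,RW=1,US=1,PS=0
  → PA=0x4610B  (3 entries read)
#3 VA=0x442A107AE (w,user):
  L0 @0x32[17] → 0x47007  P=1,RW=1,US=1,PS=0
  L1 @0x47[21] → 0x4B007  P=1,RW=1,US=1,PS=0
  L2 @0x4B[16] → 0x4D003  P=1,RW=1,US=0,PS=0
  ⇒ fault: PROTECTION_VIOLATION  — 3 lookups

Access #1 fault: PAGE_NOT_PRESENT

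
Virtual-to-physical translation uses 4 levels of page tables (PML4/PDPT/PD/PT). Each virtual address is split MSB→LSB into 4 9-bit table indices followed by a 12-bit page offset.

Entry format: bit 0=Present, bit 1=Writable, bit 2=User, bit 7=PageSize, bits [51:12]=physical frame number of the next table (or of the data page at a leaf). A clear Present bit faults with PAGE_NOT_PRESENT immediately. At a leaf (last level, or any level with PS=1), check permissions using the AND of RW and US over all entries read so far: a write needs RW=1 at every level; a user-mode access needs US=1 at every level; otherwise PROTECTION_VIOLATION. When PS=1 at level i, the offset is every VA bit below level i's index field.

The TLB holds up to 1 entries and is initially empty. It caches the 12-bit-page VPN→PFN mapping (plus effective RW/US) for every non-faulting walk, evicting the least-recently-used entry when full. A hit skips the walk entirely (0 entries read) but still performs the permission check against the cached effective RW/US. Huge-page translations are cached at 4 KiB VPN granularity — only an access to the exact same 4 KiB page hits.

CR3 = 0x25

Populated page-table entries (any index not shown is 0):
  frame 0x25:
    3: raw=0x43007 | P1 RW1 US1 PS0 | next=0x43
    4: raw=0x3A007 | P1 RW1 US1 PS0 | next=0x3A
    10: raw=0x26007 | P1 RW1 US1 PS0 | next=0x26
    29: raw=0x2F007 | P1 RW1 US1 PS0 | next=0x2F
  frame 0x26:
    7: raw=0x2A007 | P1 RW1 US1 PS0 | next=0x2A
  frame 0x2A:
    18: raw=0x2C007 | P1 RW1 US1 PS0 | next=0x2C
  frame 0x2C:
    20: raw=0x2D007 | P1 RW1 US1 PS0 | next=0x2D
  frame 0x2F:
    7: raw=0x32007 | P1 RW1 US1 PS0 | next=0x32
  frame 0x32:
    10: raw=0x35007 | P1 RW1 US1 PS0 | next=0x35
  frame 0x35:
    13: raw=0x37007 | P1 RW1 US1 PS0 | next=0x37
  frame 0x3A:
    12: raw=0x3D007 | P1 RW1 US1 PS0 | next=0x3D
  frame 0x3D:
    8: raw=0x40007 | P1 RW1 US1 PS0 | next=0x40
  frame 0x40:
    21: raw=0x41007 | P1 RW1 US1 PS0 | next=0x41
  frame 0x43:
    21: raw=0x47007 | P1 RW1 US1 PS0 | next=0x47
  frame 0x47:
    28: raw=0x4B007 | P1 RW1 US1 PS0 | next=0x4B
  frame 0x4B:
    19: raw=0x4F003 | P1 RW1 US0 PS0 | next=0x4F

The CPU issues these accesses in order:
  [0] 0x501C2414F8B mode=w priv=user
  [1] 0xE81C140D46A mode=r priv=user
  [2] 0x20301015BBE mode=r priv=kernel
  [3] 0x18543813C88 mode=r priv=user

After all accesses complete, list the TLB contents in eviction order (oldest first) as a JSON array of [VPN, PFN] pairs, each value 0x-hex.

Walk each access:
#0 VA=0x501C2414F8B (w,user):
  [0] read 0x25 idx=10: raw=0x26007 flags P=1 W=1 U=1 S=0
  [1] read 0x26 idx=7: raw=0x2A007 flags P=1 W=1 U=1 S=0
  [2] read 0x2A idx=18: raw=0x2C007 flags P=1 W=1 U=1 S=0
  [3] read 0x2C idx=20: raw=0x2D007 flags P=1 W=1 U=1 S=0
  ⇒ phys 0x2DF8B  [4 reads]
#1 VA=0xE81C140D46A (r,user):
  [0] read 0x25 idx=29: raw=0x2F007 flags P=1 W=1 U=1 S=0
  [1] read 0x2F idx=7: raw=0x32007 flags P=1 W=1 U=1 S=0
  [2] read 0x32 idx=10: raw=0x35007 flags P=1 W=1 U=1 S=0
  [3] read 0x35 idx=13: raw=0x37007 flags P=1 W=1 U=1 S=0
  ⇒ phys 0x3746A  [4 reads]
#2 VA=0x20301015BBE (r,kernel):
  [0] read 0x25 idx=4: raw=0x3A007 flags P=1 W=1 U=1 S=0
  [1] read 0x3A idx=12: raw=0x3D007 flags P=1 W=1 U=1 S=0
  [2] read 0x3D idx=8: raw=0x40007 flags P=1 W=1 U=1 S=0
  [3] read 0x40 idx=21: raw=0x41007 flags P=1 W=1 U=1 S=0
  ⇒ phys 0x41BBE  [4 reads]
#3 VA=0x18543813C88 (r,user):
  [0] read 0x25 idx=3: raw=0x43007 flags P=1 W=1 U=1 S=0
  [1] read 0x43 idx=21: raw=0x47007 flags P=1 W=1 U=1 S=0
  [2] read 0x47 idx=28: raw=0x4B007 flags P=1 W=1 U=1 S=0
  [3] read 0x4B idx=19: raw=0x4F003 flags P=1 W=1 U=0 S=0
  ✗ PROTECTION_VIOLATION  [4 reads]

TLB: [["0x20301015", "0x41"]]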